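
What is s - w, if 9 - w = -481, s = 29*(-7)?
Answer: -693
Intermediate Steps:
s = -203
w = 490 (w = 9 - 1*(-481) = 9 + 481 = 490)
s - w = -203 - 1*490 = -203 - 490 = -693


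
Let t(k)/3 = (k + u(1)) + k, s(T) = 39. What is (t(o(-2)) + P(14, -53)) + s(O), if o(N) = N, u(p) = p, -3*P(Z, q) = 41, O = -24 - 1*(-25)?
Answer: 49/3 ≈ 16.333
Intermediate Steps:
O = 1 (O = -24 + 25 = 1)
P(Z, q) = -41/3 (P(Z, q) = -⅓*41 = -41/3)
t(k) = 3 + 6*k (t(k) = 3*((k + 1) + k) = 3*((1 + k) + k) = 3*(1 + 2*k) = 3 + 6*k)
(t(o(-2)) + P(14, -53)) + s(O) = ((3 + 6*(-2)) - 41/3) + 39 = ((3 - 12) - 41/3) + 39 = (-9 - 41/3) + 39 = -68/3 + 39 = 49/3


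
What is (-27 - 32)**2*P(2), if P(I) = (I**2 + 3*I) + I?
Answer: 41772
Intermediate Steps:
P(I) = I**2 + 4*I
(-27 - 32)**2*P(2) = (-27 - 32)**2*(2*(4 + 2)) = (-59)**2*(2*6) = 3481*12 = 41772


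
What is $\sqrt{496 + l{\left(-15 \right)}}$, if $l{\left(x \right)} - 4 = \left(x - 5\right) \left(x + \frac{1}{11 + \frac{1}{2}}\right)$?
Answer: $\frac{6 \sqrt{11730}}{23} \approx 28.254$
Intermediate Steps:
$l{\left(x \right)} = 4 + \left(-5 + x\right) \left(\frac{2}{23} + x\right)$ ($l{\left(x \right)} = 4 + \left(x - 5\right) \left(x + \frac{1}{11 + \frac{1}{2}}\right) = 4 + \left(-5 + x\right) \left(x + \frac{1}{11 + \frac{1}{2}}\right) = 4 + \left(-5 + x\right) \left(x + \frac{1}{\frac{23}{2}}\right) = 4 + \left(-5 + x\right) \left(x + \frac{2}{23}\right) = 4 + \left(-5 + x\right) \left(\frac{2}{23} + x\right)$)
$\sqrt{496 + l{\left(-15 \right)}} = \sqrt{496 + \left(\frac{82}{23} + \left(-15\right)^{2} - - \frac{1695}{23}\right)} = \sqrt{496 + \left(\frac{82}{23} + 225 + \frac{1695}{23}\right)} = \sqrt{496 + \frac{6952}{23}} = \sqrt{\frac{18360}{23}} = \frac{6 \sqrt{11730}}{23}$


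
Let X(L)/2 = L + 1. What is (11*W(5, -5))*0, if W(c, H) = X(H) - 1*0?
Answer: 0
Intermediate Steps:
X(L) = 2 + 2*L (X(L) = 2*(L + 1) = 2*(1 + L) = 2 + 2*L)
W(c, H) = 2 + 2*H (W(c, H) = (2 + 2*H) - 1*0 = (2 + 2*H) + 0 = 2 + 2*H)
(11*W(5, -5))*0 = (11*(2 + 2*(-5)))*0 = (11*(2 - 10))*0 = (11*(-8))*0 = -88*0 = 0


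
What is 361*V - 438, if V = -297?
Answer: -107655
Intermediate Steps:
361*V - 438 = 361*(-297) - 438 = -107217 - 438 = -107655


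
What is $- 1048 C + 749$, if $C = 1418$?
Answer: $-1485315$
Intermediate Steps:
$- 1048 C + 749 = \left(-1048\right) 1418 + 749 = -1486064 + 749 = -1485315$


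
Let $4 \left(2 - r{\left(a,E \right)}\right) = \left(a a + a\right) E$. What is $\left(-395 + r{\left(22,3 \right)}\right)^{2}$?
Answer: $\frac{2387025}{4} \approx 5.9676 \cdot 10^{5}$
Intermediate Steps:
$r{\left(a,E \right)} = 2 - \frac{E \left(a + a^{2}\right)}{4}$ ($r{\left(a,E \right)} = 2 - \frac{\left(a a + a\right) E}{4} = 2 - \frac{\left(a^{2} + a\right) E}{4} = 2 - \frac{\left(a + a^{2}\right) E}{4} = 2 - \frac{E \left(a + a^{2}\right)}{4}$)
$\left(-395 + r{\left(22,3 \right)}\right)^{2} = \left(-395 - \left(-2 + 363 + \frac{33}{2}\right)\right)^{2} = \left(-395 - \left(\frac{29}{2} + 363\right)\right)^{2} = \left(-395 - \frac{755}{2}\right)^{2} = \left(- \frac{1545}{2}\right)^{2} = \frac{2387025}{4}$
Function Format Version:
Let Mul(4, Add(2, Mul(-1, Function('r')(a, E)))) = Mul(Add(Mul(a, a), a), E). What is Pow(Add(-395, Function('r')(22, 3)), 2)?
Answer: Rational(2387025, 4) ≈ 5.9676e+5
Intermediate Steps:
Function('r')(a, E) = Add(2, Mul(Rational(-1, 4), E, Add(a, Pow(a, 2)))) (Function('r')(a, E) = Add(2, Mul(Rational(-1, 4), Mul(Add(Mul(a, a), a), E))) = Add(2, Mul(Rational(-1, 4), Mul(Add(Pow(a, 2), a), E))) = Add(2, Mul(Rational(-1, 4), Mul(Add(a, Pow(a, 2)), E))) = Add(2, Mul(Rational(-1, 4), Mul(E, Add(a, Pow(a, 2))))) = Add(2, Mul(Rational(-1, 4), E, Add(a, Pow(a, 2)))))
Pow(Add(-395, Function('r')(22, 3)), 2) = Pow(Add(-395, Add(2, Mul(Rational(-1, 4), 3, 22), Mul(Rational(-1, 4), 3, Pow(22, 2)))), 2) = Pow(Add(-395, Add(2, Rational(-33, 2), Mul(Rational(-1, 4), 3, 484))), 2) = Pow(Add(-395, Add(2, Rational(-33, 2), -363)), 2) = Pow(Add(-395, Rational(-755, 2)), 2) = Pow(Rational(-1545, 2), 2) = Rational(2387025, 4)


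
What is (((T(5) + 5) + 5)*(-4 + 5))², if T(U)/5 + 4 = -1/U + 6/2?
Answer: 16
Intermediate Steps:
T(U) = -5 - 5/U (T(U) = -20 + 5*(-1/U + 6/2) = -20 + 5*(-1/U + 6*(½)) = -20 + 5*(-1/U + 3) = -20 + 5*(3 - 1/U) = -20 + (15 - 5/U) = -5 - 5/U)
(((T(5) + 5) + 5)*(-4 + 5))² = ((((-5 - 5/5) + 5) + 5)*(-4 + 5))² = ((((-5 - 5*⅕) + 5) + 5)*1)² = ((((-5 - 1) + 5) + 5)*1)² = (((-6 + 5) + 5)*1)² = ((-1 + 5)*1)² = (4*1)² = 4² = 16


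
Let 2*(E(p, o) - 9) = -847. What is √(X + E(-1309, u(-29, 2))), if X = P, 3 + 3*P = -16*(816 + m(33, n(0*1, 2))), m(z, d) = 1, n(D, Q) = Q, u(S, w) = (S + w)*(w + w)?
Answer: I*√171822/6 ≈ 69.086*I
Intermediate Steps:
u(S, w) = 2*w*(S + w) (u(S, w) = (S + w)*(2*w) = 2*w*(S + w))
E(p, o) = -829/2 (E(p, o) = 9 + (½)*(-847) = 9 - 847/2 = -829/2)
P = -13075/3 (P = -1 + (-16*(816 + 1))/3 = -1 + (-16*817)/3 = -1 + (⅓)*(-13072) = -1 - 13072/3 = -13075/3 ≈ -4358.3)
X = -13075/3 ≈ -4358.3
√(X + E(-1309, u(-29, 2))) = √(-13075/3 - 829/2) = √(-28637/6) = I*√171822/6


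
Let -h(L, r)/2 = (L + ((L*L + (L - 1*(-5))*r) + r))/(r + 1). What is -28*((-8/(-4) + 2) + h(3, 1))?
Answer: 476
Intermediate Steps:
h(L, r) = -2*(L + r + L² + r*(5 + L))/(1 + r) (h(L, r) = -2*(L + ((L*L + (L - 1*(-5))*r) + r))/(r + 1) = -2*(L + ((L² + (L + 5)*r) + r))/(1 + r) = -2*(L + ((L² + (5 + L)*r) + r))/(1 + r) = -2*(L + ((L² + r*(5 + L)) + r))/(1 + r) = -2*(L + (r + L² + r*(5 + L)))/(1 + r) = -2*(L + r + L² + r*(5 + L))/(1 + r))
-28*((-8/(-4) + 2) + h(3, 1)) = -28*((-8/(-4) + 2) + 2*(-1*3 - 1*3² - 6*1 - 1*3*1)/(1 + 1)) = -28*((-8*(-1)/4 + 2) + 2*(-3 - 1*9 - 6 - 3)/2) = -28*((-2*(-1) + 2) + 2*(½)*(-3 - 9 - 6 - 3)) = -28*((2 + 2) + 2*(½)*(-21)) = -28*(4 - 21) = -28*(-17) = 476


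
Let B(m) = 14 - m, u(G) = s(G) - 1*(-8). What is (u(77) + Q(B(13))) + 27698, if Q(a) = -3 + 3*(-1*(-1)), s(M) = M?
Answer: 27783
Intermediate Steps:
u(G) = 8 + G (u(G) = G - 1*(-8) = G + 8 = 8 + G)
Q(a) = 0 (Q(a) = -3 + 3*1 = -3 + 3 = 0)
(u(77) + Q(B(13))) + 27698 = ((8 + 77) + 0) + 27698 = (85 + 0) + 27698 = 85 + 27698 = 27783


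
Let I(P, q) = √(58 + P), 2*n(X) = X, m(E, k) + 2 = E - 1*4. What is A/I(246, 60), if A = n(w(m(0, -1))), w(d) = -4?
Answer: -√19/38 ≈ -0.11471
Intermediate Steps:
m(E, k) = -6 + E (m(E, k) = -2 + (E - 1*4) = -2 + (E - 4) = -2 + (-4 + E) = -6 + E)
n(X) = X/2
A = -2 (A = (½)*(-4) = -2)
A/I(246, 60) = -2/√(58 + 246) = -2*√19/76 = -√19/38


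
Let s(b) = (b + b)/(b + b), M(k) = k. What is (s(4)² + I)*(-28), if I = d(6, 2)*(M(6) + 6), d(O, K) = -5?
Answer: 1652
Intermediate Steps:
s(b) = 1 (s(b) = (2*b)/((2*b)) = (2*b)*(1/(2*b)) = 1)
I = -60 (I = -5*(6 + 6) = -5*12 = -60)
(s(4)² + I)*(-28) = (1² - 60)*(-28) = (1 - 60)*(-28) = -59*(-28) = 1652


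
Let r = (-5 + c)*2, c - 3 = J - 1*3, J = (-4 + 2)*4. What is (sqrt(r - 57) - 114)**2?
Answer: (114 - I*sqrt(83))**2 ≈ 12913.0 - 2077.2*I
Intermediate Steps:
J = -8 (J = -2*4 = -8)
c = -8 (c = 3 + (-8 - 1*3) = 3 + (-8 - 3) = 3 - 11 = -8)
r = -26 (r = (-5 - 8)*2 = -13*2 = -26)
(sqrt(r - 57) - 114)**2 = (sqrt(-26 - 57) - 114)**2 = (sqrt(-83) - 114)**2 = (I*sqrt(83) - 114)**2 = (-114 + I*sqrt(83))**2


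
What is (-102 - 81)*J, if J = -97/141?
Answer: 5917/47 ≈ 125.89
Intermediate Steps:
J = -97/141 (J = -97*1/141 = -97/141 ≈ -0.68794)
(-102 - 81)*J = (-102 - 81)*(-97/141) = -183*(-97/141) = 5917/47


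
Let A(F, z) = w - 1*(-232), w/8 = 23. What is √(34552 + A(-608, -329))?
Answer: 2*√8742 ≈ 187.00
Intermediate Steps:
w = 184 (w = 8*23 = 184)
A(F, z) = 416 (A(F, z) = 184 - 1*(-232) = 184 + 232 = 416)
√(34552 + A(-608, -329)) = √(34552 + 416) = √34968 = 2*√8742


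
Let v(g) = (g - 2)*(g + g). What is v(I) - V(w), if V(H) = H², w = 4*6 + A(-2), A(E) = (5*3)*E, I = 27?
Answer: 1314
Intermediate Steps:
A(E) = 15*E
v(g) = 2*g*(-2 + g) (v(g) = (-2 + g)*(2*g) = 2*g*(-2 + g))
w = -6 (w = 4*6 + 15*(-2) = 24 - 30 = -6)
v(I) - V(w) = 2*27*(-2 + 27) - 1*(-6)² = 2*27*25 - 1*36 = 1350 - 36 = 1314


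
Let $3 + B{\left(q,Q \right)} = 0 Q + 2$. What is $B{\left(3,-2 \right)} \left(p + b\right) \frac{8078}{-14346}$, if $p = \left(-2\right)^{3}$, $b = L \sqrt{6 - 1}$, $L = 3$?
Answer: $- \frac{32312}{7173} + \frac{4039 \sqrt{5}}{2391} \approx -0.72739$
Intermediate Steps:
$b = 3 \sqrt{5}$ ($b = 3 \sqrt{6 - 1} = 3 \sqrt{5} \approx 6.7082$)
$B{\left(q,Q \right)} = -1$ ($B{\left(q,Q \right)} = -3 + \left(0 Q + 2\right) = -3 + \left(0 + 2\right) = -3 + 2 = -1$)
$p = -8$
$B{\left(3,-2 \right)} \left(p + b\right) \frac{8078}{-14346} = - (-8 + 3 \sqrt{5}) \frac{8078}{-14346} = \left(8 - 3 \sqrt{5}\right) 8078 \left(- \frac{1}{14346}\right) = \left(8 - 3 \sqrt{5}\right) \left(- \frac{4039}{7173}\right) = - \frac{32312}{7173} + \frac{4039 \sqrt{5}}{2391}$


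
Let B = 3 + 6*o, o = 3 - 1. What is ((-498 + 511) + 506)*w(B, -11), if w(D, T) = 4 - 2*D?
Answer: -13494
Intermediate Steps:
o = 2
B = 15 (B = 3 + 6*2 = 3 + 12 = 15)
((-498 + 511) + 506)*w(B, -11) = ((-498 + 511) + 506)*(4 - 2*15) = (13 + 506)*(4 - 30) = 519*(-26) = -13494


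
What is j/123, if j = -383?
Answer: -383/123 ≈ -3.1138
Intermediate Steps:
j/123 = -383/123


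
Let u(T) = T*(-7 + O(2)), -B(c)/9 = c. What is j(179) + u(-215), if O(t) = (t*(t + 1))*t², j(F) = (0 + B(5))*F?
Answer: -11710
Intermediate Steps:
B(c) = -9*c
j(F) = -45*F (j(F) = (0 - 9*5)*F = (0 - 45)*F = -45*F)
O(t) = t³*(1 + t) (O(t) = (t*(1 + t))*t² = t³*(1 + t))
u(T) = 17*T (u(T) = T*(-7 + 2³*(1 + 2)) = T*(-7 + 8*3) = T*(-7 + 24) = T*17 = 17*T)
j(179) + u(-215) = -45*179 + 17*(-215) = -8055 - 3655 = -11710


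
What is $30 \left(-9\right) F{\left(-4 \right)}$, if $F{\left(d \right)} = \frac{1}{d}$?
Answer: $\frac{135}{2} \approx 67.5$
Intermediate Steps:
$30 \left(-9\right) F{\left(-4 \right)} = \frac{30 \left(-9\right)}{-4} = \left(-270\right) \left(- \frac{1}{4}\right) = \frac{135}{2}$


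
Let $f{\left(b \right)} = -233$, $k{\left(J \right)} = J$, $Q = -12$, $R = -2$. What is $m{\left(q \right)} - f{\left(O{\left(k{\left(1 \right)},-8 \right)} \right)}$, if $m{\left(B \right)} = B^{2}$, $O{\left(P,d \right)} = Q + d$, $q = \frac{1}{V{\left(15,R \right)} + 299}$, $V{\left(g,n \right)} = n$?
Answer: $\frac{20552698}{88209} \approx 233.0$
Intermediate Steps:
$q = \frac{1}{297}$ ($q = \frac{1}{-2 + 299} = \frac{1}{297} \approx 0.003367$)
$O{\left(P,d \right)} = -12 + d$
$m{\left(q \right)} - f{\left(O{\left(k{\left(1 \right)},-8 \right)} \right)} = \left(\frac{1}{297}\right)^{2} - -233 = \frac{1}{88209} + 233 = \frac{20552698}{88209}$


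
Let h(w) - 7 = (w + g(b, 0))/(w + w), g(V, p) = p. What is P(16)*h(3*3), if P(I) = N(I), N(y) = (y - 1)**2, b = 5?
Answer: 3375/2 ≈ 1687.5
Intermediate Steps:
h(w) = 15/2 (h(w) = 7 + (w + 0)/(w + w) = 7 + w/((2*w)) = 7 + w*(1/(2*w)) = 7 + 1/2 = 15/2)
N(y) = (-1 + y)**2
P(I) = (-1 + I)**2
P(16)*h(3*3) = (-1 + 16)**2*(15/2) = 15**2*(15/2) = 225*(15/2) = 3375/2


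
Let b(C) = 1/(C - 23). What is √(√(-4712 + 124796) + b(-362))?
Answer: √(-385 + 296450*√30021)/385 ≈ 18.615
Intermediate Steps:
b(C) = 1/(-23 + C)
√(√(-4712 + 124796) + b(-362)) = √(√(-4712 + 124796) + 1/(-23 - 362)) = √(√120084 + 1/(-385)) = √(2*√30021 - 1/385) = √(-1/385 + 2*√30021)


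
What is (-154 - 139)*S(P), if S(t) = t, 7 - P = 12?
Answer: 1465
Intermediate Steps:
P = -5 (P = 7 - 1*12 = 7 - 12 = -5)
(-154 - 139)*S(P) = (-154 - 139)*(-5) = -293*(-5) = 1465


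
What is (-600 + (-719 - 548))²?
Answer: 3485689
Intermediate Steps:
(-600 + (-719 - 548))² = (-600 - 1267)² = (-1867)² = 3485689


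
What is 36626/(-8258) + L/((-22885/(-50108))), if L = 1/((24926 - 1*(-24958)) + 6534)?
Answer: -11822091130079/2665529482485 ≈ -4.4352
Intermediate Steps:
L = 1/56418 (L = 1/((24926 + 24958) + 6534) = 1/(49884 + 6534) = 1/56418 ≈ 1.7725e-5)
36626/(-8258) + L/((-22885/(-50108))) = 36626/(-8258) + 1/(56418*((-22885/(-50108)))) = 36626*(-1/8258) + 1/(56418*((-22885*(-1/50108)))) = -18313/4129 + 1/(56418*(22885/50108)) = -18313/4129 + (1/56418)*(50108/22885) = -18313/4129 + 25054/645562965 = -11822091130079/2665529482485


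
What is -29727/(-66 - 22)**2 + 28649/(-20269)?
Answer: -824394419/156963136 ≈ -5.2522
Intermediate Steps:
-29727/(-66 - 22)**2 + 28649/(-20269) = -29727/((-88)**2) + 28649*(-1/20269) = -29727/7744 - 28649/20269 = -824394419/156963136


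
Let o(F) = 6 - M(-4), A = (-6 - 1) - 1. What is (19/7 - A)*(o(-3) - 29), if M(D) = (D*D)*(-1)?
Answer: -75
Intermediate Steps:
A = -8 (A = -7 - 1 = -8)
M(D) = -D² (M(D) = D²*(-1) = -D²)
o(F) = 22 (o(F) = 6 - (-1)*(-4)² = 6 - (-1)*16 = 6 - 1*(-16) = 6 + 16 = 22)
(19/7 - A)*(o(-3) - 29) = (19/7 - 1*(-8))*(22 - 29) = (19*(⅐) + 8)*(-7) = (19/7 + 8)*(-7) = (75/7)*(-7) = -75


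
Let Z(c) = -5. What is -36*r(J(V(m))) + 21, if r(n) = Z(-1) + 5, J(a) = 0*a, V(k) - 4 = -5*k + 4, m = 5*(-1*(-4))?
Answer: 21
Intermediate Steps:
m = 20 (m = 5*4 = 20)
V(k) = 8 - 5*k (V(k) = 4 + (-5*k + 4) = 4 + (4 - 5*k) = 8 - 5*k)
J(a) = 0
r(n) = 0 (r(n) = -5 + 5 = 0)
-36*r(J(V(m))) + 21 = -36*0 + 21 = 0 + 21 = 21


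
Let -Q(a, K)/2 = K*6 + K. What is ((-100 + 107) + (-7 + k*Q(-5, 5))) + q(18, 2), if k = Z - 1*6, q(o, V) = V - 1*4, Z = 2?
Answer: 278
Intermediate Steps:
Q(a, K) = -14*K (Q(a, K) = -2*(K*6 + K) = -2*(6*K + K) = -14*K)
q(o, V) = -4 + V (q(o, V) = V - 4 = -4 + V)
k = -4 (k = 2 - 1*6 = 2 - 6 = -4)
((-100 + 107) + (-7 + k*Q(-5, 5))) + q(18, 2) = ((-100 + 107) + (-7 - (-56)*5)) + (-4 + 2) = (7 + (-7 - 4*(-70))) - 2 = (7 + (-7 + 280)) - 2 = (7 + 273) - 2 = 280 - 2 = 278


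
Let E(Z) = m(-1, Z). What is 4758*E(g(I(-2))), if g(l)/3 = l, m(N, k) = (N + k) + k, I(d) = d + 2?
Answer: -4758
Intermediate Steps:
I(d) = 2 + d
m(N, k) = N + 2*k
g(l) = 3*l
E(Z) = -1 + 2*Z
4758*E(g(I(-2))) = 4758*(-1 + 2*(3*(2 - 2))) = 4758*(-1 + 2*(3*0)) = 4758*(-1 + 2*0) = 4758*(-1 + 0) = 4758*(-1) = -4758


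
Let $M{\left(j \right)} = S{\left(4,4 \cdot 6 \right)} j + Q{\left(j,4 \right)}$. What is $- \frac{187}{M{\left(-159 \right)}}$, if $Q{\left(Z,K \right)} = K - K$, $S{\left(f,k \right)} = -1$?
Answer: $- \frac{187}{159} \approx -1.1761$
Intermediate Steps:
$Q{\left(Z,K \right)} = 0$
$M{\left(j \right)} = - j$ ($M{\left(j \right)} = - j + 0 = - j$)
$- \frac{187}{M{\left(-159 \right)}} = - \frac{187}{\left(-1\right) \left(-159\right)} = - \frac{187}{159}$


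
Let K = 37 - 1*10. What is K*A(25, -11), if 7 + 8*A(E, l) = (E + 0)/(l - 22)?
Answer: -288/11 ≈ -26.182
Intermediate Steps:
K = 27 (K = 37 - 10 = 27)
A(E, l) = -7/8 + E/(8*(-22 + l)) (A(E, l) = -7/8 + ((E + 0)/(l - 22))/8 = -7/8 + (E/(-22 + l))/8 = -7/8 + E/(8*(-22 + l)))
K*A(25, -11) = 27*((154 + 25 - 7*(-11))/(8*(-22 - 11))) = 27*((1/8)*(154 + 25 + 77)/(-33)) = 27*((1/8)*(-1/33)*256) = 27*(-32/33) = -288/11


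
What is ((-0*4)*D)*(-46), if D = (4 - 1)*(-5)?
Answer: 0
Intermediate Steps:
D = -15 (D = 3*(-5) = -15)
((-0*4)*D)*(-46) = (-0*4*(-15))*(-46) = (-1*0*(-15))*(-46) = (0*(-15))*(-46) = 0*(-46) = 0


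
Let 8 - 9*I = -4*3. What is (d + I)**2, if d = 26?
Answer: 64516/81 ≈ 796.49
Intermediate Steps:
I = 20/9 (I = 8/9 - (-4)*3/9 = 8/9 - 1/9*(-12) = 8/9 + 4/3 = 20/9 ≈ 2.2222)
(d + I)**2 = (26 + 20/9)**2 = (254/9)**2 = 64516/81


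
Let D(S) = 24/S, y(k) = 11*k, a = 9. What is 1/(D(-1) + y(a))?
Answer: 1/75 ≈ 0.013333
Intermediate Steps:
1/(D(-1) + y(a)) = 1/(24/(-1) + 11*9) = 1/(24*(-1) + 99) = 1/(-24 + 99) = 1/75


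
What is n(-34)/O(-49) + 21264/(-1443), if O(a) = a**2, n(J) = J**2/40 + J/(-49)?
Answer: -8331986139/565891690 ≈ -14.724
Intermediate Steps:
n(J) = -J/49 + J**2/40 (n(J) = J**2*(1/40) + J*(-1/49) = J**2/40 - J/49 = -J/49 + J**2/40)
n(-34)/O(-49) + 21264/(-1443) = ((1/1960)*(-34)*(-40 + 49*(-34)))/((-49)**2) + 21264/(-1443) = ((1/1960)*(-34)*(-40 - 1666))/2401 + 21264*(-1/1443) = ((1/1960)*(-34)*(-1706))*(1/2401) - 7088/481 = (14501/490)*(1/2401) - 7088/481 = 14501/1176490 - 7088/481 = -8331986139/565891690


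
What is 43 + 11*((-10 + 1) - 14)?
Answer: -210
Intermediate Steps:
43 + 11*((-10 + 1) - 14) = 43 + 11*(-9 - 14) = 43 + 11*(-23) = 43 - 253 = -210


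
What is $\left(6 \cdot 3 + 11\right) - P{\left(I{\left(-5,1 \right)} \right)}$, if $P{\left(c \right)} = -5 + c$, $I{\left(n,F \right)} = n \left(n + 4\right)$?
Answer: $29$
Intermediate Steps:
$I{\left(n,F \right)} = n \left(4 + n\right)$
$\left(6 \cdot 3 + 11\right) - P{\left(I{\left(-5,1 \right)} \right)} = \left(6 \cdot 3 + 11\right) - \left(-5 - 5 \left(4 - 5\right)\right) = \left(18 + 11\right) - \left(-5 - -5\right) = 29 - \left(-5 + 5\right) = 29 - 0 = 29 + 0 = 29$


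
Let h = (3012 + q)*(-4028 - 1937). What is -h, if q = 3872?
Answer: 41063060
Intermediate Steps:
h = -41063060 (h = (3012 + 3872)*(-4028 - 1937) = 6884*(-5965) = -41063060)
-h = -1*(-41063060) = 41063060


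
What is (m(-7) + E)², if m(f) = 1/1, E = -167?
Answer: 27556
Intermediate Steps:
m(f) = 1
(m(-7) + E)² = (1 - 167)² = (-166)² = 27556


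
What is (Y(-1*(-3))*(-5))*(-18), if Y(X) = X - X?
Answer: 0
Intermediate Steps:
Y(X) = 0
(Y(-1*(-3))*(-5))*(-18) = (0*(-5))*(-18) = 0*(-18) = 0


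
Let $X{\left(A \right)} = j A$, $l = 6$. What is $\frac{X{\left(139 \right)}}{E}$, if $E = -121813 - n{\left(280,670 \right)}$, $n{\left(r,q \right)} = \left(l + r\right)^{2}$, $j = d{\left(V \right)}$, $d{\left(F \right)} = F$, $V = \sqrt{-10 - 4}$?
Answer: $- \frac{139 i \sqrt{14}}{203609} \approx - 0.0025544 i$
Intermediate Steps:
$V = i \sqrt{14}$ ($V = \sqrt{-14} = i \sqrt{14} \approx 3.7417 i$)
$j = i \sqrt{14} \approx 3.7417 i$
$n{\left(r,q \right)} = \left(6 + r\right)^{2}$
$X{\left(A \right)} = i A \sqrt{14}$ ($X{\left(A \right)} = i \sqrt{14} A = i A \sqrt{14}$)
$E = -203609$ ($E = -121813 - \left(6 + 280\right)^{2} = -121813 - 286^{2} = -121813 - 81796 = -203609$)
$\frac{X{\left(139 \right)}}{E} = \frac{i 139 \sqrt{14}}{-203609} = 139 i \sqrt{14} \left(- \frac{1}{203609}\right) = - \frac{139 i \sqrt{14}}{203609}$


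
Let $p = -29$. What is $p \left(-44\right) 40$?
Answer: $51040$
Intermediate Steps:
$p \left(-44\right) 40 = \left(-29\right) \left(-44\right) 40 = 1276 \cdot 40 = 51040$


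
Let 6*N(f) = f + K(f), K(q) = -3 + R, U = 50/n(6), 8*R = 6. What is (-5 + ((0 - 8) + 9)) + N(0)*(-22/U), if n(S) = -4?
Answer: -233/50 ≈ -4.6600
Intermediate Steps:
R = 3/4 (R = (1/8)*6 = 3/4 ≈ 0.75000)
U = -25/2 (U = 50/(-4) = 50*(-1/4) = -25/2 ≈ -12.500)
K(q) = -9/4 (K(q) = -3 + 3/4 = -9/4)
N(f) = -3/8 + f/6 (N(f) = (f - 9/4)/6 = (-9/4 + f)/6 = -3/8 + f/6)
(-5 + ((0 - 8) + 9)) + N(0)*(-22/U) = (-5 + ((0 - 8) + 9)) + (-3/8 + (1/6)*0)*(-22/(-25/2)) = (-5 + (-8 + 9)) + (-3/8 + 0)*(-22*(-2/25)) = (-5 + 1) - 3/8*44/25 = -4 - 33/50 = -233/50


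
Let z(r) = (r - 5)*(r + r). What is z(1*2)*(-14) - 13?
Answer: 155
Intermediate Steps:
z(r) = 2*r*(-5 + r) (z(r) = (-5 + r)*(2*r) = 2*r*(-5 + r))
z(1*2)*(-14) - 13 = (2*(1*2)*(-5 + 1*2))*(-14) - 13 = (2*2*(-5 + 2))*(-14) - 13 = (2*2*(-3))*(-14) - 13 = -12*(-14) - 13 = 168 - 13 = 155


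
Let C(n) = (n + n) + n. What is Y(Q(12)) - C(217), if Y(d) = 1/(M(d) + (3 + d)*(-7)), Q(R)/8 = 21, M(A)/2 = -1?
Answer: -780550/1199 ≈ -651.00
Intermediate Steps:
M(A) = -2 (M(A) = 2*(-1) = -2)
Q(R) = 168 (Q(R) = 8*21 = 168)
Y(d) = 1/(-23 - 7*d) (Y(d) = 1/(-2 + (3 + d)*(-7)) = 1/(-2 + (-21 - 7*d)) = 1/(-23 - 7*d))
C(n) = 3*n (C(n) = 2*n + n = 3*n)
Y(Q(12)) - C(217) = -1/(23 + 7*168) - 3*217 = -1/(23 + 1176) - 1*651 = -1/1199 - 651 = -780550/1199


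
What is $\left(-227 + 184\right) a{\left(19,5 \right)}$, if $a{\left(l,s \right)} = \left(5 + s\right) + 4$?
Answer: $-602$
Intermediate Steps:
$a{\left(l,s \right)} = 9 + s$
$\left(-227 + 184\right) a{\left(19,5 \right)} = \left(-227 + 184\right) \left(9 + 5\right) = \left(-43\right) 14 = -602$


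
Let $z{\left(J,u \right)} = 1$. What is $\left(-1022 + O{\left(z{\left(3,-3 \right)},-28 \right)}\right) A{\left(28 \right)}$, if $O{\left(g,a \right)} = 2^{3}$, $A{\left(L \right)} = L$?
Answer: $-28392$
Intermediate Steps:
$O{\left(g,a \right)} = 8$
$\left(-1022 + O{\left(z{\left(3,-3 \right)},-28 \right)}\right) A{\left(28 \right)} = \left(-1022 + 8\right) 28 = \left(-1014\right) 28 = -28392$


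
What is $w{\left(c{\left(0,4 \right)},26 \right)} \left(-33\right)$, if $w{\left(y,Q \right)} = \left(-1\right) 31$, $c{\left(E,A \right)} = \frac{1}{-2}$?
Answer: $1023$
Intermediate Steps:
$c{\left(E,A \right)} = - \frac{1}{2}$
$w{\left(y,Q \right)} = -31$
$w{\left(c{\left(0,4 \right)},26 \right)} \left(-33\right) = \left(-31\right) \left(-33\right) = 1023$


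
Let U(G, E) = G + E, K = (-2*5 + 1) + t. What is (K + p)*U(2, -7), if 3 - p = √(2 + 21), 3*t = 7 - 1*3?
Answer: 70/3 + 5*√23 ≈ 47.313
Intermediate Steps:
t = 4/3 (t = (7 - 1*3)/3 = (7 - 3)/3 = (⅓)*4 = 4/3 ≈ 1.3333)
K = -23/3 (K = (-2*5 + 1) + 4/3 = (-10 + 1) + 4/3 = -9 + 4/3 = -23/3 ≈ -7.6667)
p = 3 - √23 (p = 3 - √(2 + 21) = 3 - √23 ≈ -1.7958)
U(G, E) = E + G
(K + p)*U(2, -7) = (-23/3 + (3 - √23))*(-7 + 2) = (-14/3 - √23)*(-5) = 70/3 + 5*√23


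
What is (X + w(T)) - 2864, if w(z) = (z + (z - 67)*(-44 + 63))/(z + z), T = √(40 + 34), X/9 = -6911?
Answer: -65053 - 1273*√74/148 ≈ -65127.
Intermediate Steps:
X = -62199 (X = 9*(-6911) = -62199)
T = √74 ≈ 8.6023
w(z) = (-1273 + 20*z)/(2*z) (w(z) = (z + (-67 + z)*19)/((2*z)) = (z + (-1273 + 19*z))*(1/(2*z)) = (-1273 + 20*z)*(1/(2*z)) = (-1273 + 20*z)/(2*z))
(X + w(T)) - 2864 = (-62199 + (10 - 1273*√74/74/2)) - 2864 = (-62199 + (10 - 1273*√74/148)) - 2864 = (-62189 - 1273*√74/148) - 2864 = -65053 - 1273*√74/148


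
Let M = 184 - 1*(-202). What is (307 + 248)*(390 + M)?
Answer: 430680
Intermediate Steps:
M = 386 (M = 184 + 202 = 386)
(307 + 248)*(390 + M) = (307 + 248)*(390 + 386) = 555*776 = 430680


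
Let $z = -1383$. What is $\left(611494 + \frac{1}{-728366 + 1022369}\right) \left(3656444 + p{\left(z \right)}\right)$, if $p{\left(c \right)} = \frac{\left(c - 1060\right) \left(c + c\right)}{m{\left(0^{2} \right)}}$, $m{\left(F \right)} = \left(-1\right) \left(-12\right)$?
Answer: $\frac{168576934389428957}{65334} \approx 2.5802 \cdot 10^{12}$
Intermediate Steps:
$m{\left(F \right)} = 12$
$p{\left(c \right)} = \frac{c \left(-1060 + c\right)}{6}$ ($p{\left(c \right)} = \frac{\left(c - 1060\right) \left(c + c\right)}{12} = \left(-1060 + c\right) 2 c \frac{1}{12} = 2 c \left(-1060 + c\right) \frac{1}{12} = \frac{c \left(-1060 + c\right)}{6}$)
$\left(611494 + \frac{1}{-728366 + 1022369}\right) \left(3656444 + p{\left(z \right)}\right) = \left(611494 + \frac{1}{-728366 + 1022369}\right) \left(3656444 + \frac{1}{6} \left(-1383\right) \left(-1060 - 1383\right)\right) = \left(611494 + \frac{1}{294003}\right) \left(3656444 + \frac{1}{6} \left(-1383\right) \left(-2443\right)\right) = \left(611494 + \frac{1}{294003}\right) \left(3656444 + \frac{1126223}{2}\right) = \frac{179781070483}{294003} \cdot \frac{8439111}{2} = \frac{168576934389428957}{65334}$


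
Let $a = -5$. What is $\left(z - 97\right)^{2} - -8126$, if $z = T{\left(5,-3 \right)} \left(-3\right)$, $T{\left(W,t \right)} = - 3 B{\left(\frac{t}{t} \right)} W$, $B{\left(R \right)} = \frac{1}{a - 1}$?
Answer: $\frac{76185}{4} \approx 19046.0$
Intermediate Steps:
$B{\left(R \right)} = - \frac{1}{6}$ ($B{\left(R \right)} = \frac{1}{-5 - 1} = \frac{1}{-6} = - \frac{1}{6}$)
$T{\left(W,t \right)} = \frac{W}{2}$ ($T{\left(W,t \right)} = \left(-3\right) \left(- \frac{1}{6}\right) W = \frac{W}{2}$)
$z = - \frac{15}{2}$ ($z = \frac{1}{2} \cdot 5 \left(-3\right) = \frac{5}{2} \left(-3\right) = - \frac{15}{2} \approx -7.5$)
$\left(z - 97\right)^{2} - -8126 = \left(- \frac{15}{2} - 97\right)^{2} - -8126 = \left(- \frac{209}{2}\right)^{2} + 8126 = \frac{43681}{4} + 8126 = \frac{76185}{4}$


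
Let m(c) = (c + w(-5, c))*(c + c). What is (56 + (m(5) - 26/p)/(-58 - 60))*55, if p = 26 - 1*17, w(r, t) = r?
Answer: 1636195/531 ≈ 3081.3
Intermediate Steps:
p = 9 (p = 26 - 17 = 9)
m(c) = 2*c*(-5 + c) (m(c) = (c - 5)*(c + c) = (-5 + c)*(2*c) = 2*c*(-5 + c))
(56 + (m(5) - 26/p)/(-58 - 60))*55 = (56 + (2*5*(-5 + 5) - 26/9)/(-58 - 60))*55 = (56 + (2*5*0 - 26*⅑)/(-118))*55 = (56 + (0 - 26/9)*(-1/118))*55 = (56 - 26/9*(-1/118))*55 = (56 + 13/531)*55 = (29749/531)*55 = 1636195/531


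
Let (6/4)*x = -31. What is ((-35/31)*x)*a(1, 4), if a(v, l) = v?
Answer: 70/3 ≈ 23.333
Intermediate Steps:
x = -62/3 (x = (⅔)*(-31) = -62/3 ≈ -20.667)
((-35/31)*x)*a(1, 4) = (-35/31*(-62/3))*1 = (-35*1/31*(-62/3))*1 = -35/31*(-62/3)*1 = (70/3)*1 = 70/3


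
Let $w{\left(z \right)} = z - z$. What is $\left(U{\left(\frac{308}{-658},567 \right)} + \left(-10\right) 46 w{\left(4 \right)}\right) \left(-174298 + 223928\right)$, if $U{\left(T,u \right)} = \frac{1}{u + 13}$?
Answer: $\frac{4963}{58} \approx 85.569$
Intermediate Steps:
$U{\left(T,u \right)} = \frac{1}{13 + u}$
$w{\left(z \right)} = 0$
$\left(U{\left(\frac{308}{-658},567 \right)} + \left(-10\right) 46 w{\left(4 \right)}\right) \left(-174298 + 223928\right) = \left(\frac{1}{13 + 567} + \left(-10\right) 46 \cdot 0\right) \left(-174298 + 223928\right) = \left(\frac{1}{580} - 0\right) 49630 = \left(\frac{1}{580} + 0\right) 49630 = \frac{1}{580} \cdot 49630 = \frac{4963}{58}$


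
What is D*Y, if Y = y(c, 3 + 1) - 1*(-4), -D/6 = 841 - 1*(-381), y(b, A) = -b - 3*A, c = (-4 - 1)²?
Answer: 241956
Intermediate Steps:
c = 25 (c = (-5)² = 25)
D = -7332 (D = -6*(841 - 1*(-381)) = -6*(841 + 381) = -6*1222 = -7332)
Y = -33 (Y = (-1*25 - 3*(3 + 1)) - 1*(-4) = (-25 - 3*4) + 4 = (-25 - 12) + 4 = -37 + 4 = -33)
D*Y = -7332*(-33) = 241956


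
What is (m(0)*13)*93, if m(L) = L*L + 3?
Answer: 3627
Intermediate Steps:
m(L) = 3 + L**2 (m(L) = L**2 + 3 = 3 + L**2)
(m(0)*13)*93 = ((3 + 0**2)*13)*93 = ((3 + 0)*13)*93 = (3*13)*93 = 39*93 = 3627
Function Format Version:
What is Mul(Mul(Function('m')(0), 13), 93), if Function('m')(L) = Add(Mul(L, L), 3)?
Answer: 3627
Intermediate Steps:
Function('m')(L) = Add(3, Pow(L, 2)) (Function('m')(L) = Add(Pow(L, 2), 3) = Add(3, Pow(L, 2)))
Mul(Mul(Function('m')(0), 13), 93) = Mul(Mul(Add(3, Pow(0, 2)), 13), 93) = Mul(Mul(Add(3, 0), 13), 93) = Mul(Mul(3, 13), 93) = Mul(39, 93) = 3627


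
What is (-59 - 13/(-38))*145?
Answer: -323205/38 ≈ -8505.4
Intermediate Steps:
(-59 - 13/(-38))*145 = (-59 - 13*(-1/38))*145 = (-59 + 13/38)*145 = -2229/38*145 = -323205/38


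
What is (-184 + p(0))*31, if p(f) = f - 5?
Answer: -5859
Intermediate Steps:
p(f) = -5 + f
(-184 + p(0))*31 = (-184 + (-5 + 0))*31 = (-184 - 5)*31 = -189*31 = -5859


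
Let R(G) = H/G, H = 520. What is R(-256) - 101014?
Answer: -3232513/32 ≈ -1.0102e+5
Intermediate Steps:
R(G) = 520/G
R(-256) - 101014 = 520/(-256) - 101014 = 520*(-1/256) - 101014 = -65/32 - 101014 = -3232513/32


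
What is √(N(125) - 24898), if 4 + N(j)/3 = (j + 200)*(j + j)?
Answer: 2*√54710 ≈ 467.80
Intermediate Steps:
N(j) = -12 + 6*j*(200 + j) (N(j) = -12 + 3*((j + 200)*(j + j)) = -12 + 3*((200 + j)*(2*j)) = -12 + 3*(2*j*(200 + j)) = -12 + 6*j*(200 + j))
√(N(125) - 24898) = √((-12 + 6*125² + 1200*125) - 24898) = √((-12 + 6*15625 + 150000) - 24898) = √((-12 + 93750 + 150000) - 24898) = √(243738 - 24898) = √218840 = 2*√54710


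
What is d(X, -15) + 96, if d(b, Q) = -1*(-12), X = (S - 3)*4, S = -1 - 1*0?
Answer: 108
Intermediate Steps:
S = -1 (S = -1 + 0 = -1)
X = -16 (X = (-1 - 3)*4 = -4*4 = -16)
d(b, Q) = 12
d(X, -15) + 96 = 12 + 96 = 108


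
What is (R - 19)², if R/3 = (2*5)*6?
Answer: 25921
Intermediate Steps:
R = 180 (R = 3*((2*5)*6) = 3*(10*6) = 3*60 = 180)
(R - 19)² = (180 - 19)² = 161² = 25921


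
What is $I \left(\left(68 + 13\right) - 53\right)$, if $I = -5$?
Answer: $-140$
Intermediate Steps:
$I \left(\left(68 + 13\right) - 53\right) = - 5 \left(\left(68 + 13\right) - 53\right) = - 5 \left(81 - 53\right) = \left(-5\right) 28 = -140$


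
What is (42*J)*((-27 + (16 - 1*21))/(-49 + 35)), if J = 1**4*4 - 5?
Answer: -96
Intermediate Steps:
J = -1 (J = 1*4 - 5 = 4 - 5 = -1)
(42*J)*((-27 + (16 - 1*21))/(-49 + 35)) = (42*(-1))*((-27 + (16 - 1*21))/(-49 + 35)) = -42*(-27 + (16 - 21))/(-14) = -42*(-27 - 5)*(-1)/14 = -(-1344)*(-1)/14 = -42*16/7 = -96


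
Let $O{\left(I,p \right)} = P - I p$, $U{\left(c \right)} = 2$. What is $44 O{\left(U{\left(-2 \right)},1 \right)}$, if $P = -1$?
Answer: $-132$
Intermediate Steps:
$O{\left(I,p \right)} = -1 - I p$
$44 O{\left(U{\left(-2 \right)},1 \right)} = 44 \left(-1 - 2 \cdot 1\right) = 44 \left(-1 - 2\right) = 44 \left(-3\right) = -132$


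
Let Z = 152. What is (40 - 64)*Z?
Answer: -3648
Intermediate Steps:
(40 - 64)*Z = (40 - 64)*152 = -24*152 = -3648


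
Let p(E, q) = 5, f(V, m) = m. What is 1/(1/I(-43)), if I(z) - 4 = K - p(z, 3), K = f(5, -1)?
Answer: -2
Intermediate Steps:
K = -1
I(z) = -2 (I(z) = 4 + (-1 - 1*5) = 4 + (-1 - 5) = 4 - 6 = -2)
1/(1/I(-43)) = 1/(1/(-2)) = 1/(-1/2) = -2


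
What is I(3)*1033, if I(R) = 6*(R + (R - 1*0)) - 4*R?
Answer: 24792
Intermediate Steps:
I(R) = 8*R (I(R) = 6*(R + (R + 0)) - 4*R = 6*(R + R) - 4*R = 6*(2*R) - 4*R = 12*R - 4*R = 8*R)
I(3)*1033 = (8*3)*1033 = 24*1033 = 24792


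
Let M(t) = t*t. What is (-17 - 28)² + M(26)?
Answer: 2701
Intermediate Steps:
M(t) = t²
(-17 - 28)² + M(26) = (-17 - 28)² + 26² = (-45)² + 676 = 2025 + 676 = 2701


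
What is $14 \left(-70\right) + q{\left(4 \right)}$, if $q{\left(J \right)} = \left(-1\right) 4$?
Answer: $-984$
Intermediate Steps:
$q{\left(J \right)} = -4$
$14 \left(-70\right) + q{\left(4 \right)} = 14 \left(-70\right) - 4 = -980 - 4 = -984$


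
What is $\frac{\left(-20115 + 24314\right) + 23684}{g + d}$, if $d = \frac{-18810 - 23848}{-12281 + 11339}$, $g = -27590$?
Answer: $- \frac{13132893}{12973561} \approx -1.0123$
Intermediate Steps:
$d = \frac{21329}{471}$ ($d = - \frac{42658}{-942} = \left(-42658\right) \left(- \frac{1}{942}\right) = \frac{21329}{471} \approx 45.284$)
$\frac{\left(-20115 + 24314\right) + 23684}{g + d} = \frac{\left(-20115 + 24314\right) + 23684}{-27590 + \frac{21329}{471}} = \frac{4199 + 23684}{- \frac{12973561}{471}} = 27883 \left(- \frac{471}{12973561}\right) = - \frac{13132893}{12973561}$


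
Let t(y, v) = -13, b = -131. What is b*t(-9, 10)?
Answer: 1703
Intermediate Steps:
b*t(-9, 10) = -131*(-13) = 1703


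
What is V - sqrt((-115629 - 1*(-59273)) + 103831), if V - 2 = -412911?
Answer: -412909 - 15*sqrt(211) ≈ -4.1313e+5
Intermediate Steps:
V = -412909 (V = 2 - 412911 = -412909)
V - sqrt((-115629 - 1*(-59273)) + 103831) = -412909 - sqrt((-115629 - 1*(-59273)) + 103831) = -412909 - sqrt((-115629 + 59273) + 103831) = -412909 - sqrt(-56356 + 103831) = -412909 - sqrt(47475) = -412909 - 15*sqrt(211)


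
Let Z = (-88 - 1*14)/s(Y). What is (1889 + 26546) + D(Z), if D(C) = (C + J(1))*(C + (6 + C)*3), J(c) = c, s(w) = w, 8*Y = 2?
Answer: 685333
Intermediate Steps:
Y = ¼ (Y = (⅛)*2 = ¼ ≈ 0.25000)
Z = -408 (Z = (-88 - 1*14)/(¼) = (-88 - 14)*4 = -102*4 = -408)
D(C) = (1 + C)*(18 + 4*C) (D(C) = (C + 1)*(C + (6 + C)*3) = (1 + C)*(C + (18 + 3*C)) = (1 + C)*(18 + 4*C))
(1889 + 26546) + D(Z) = (1889 + 26546) + (18 + 4*(-408)² + 22*(-408)) = 28435 + (18 + 4*166464 - 8976) = 28435 + (18 + 665856 - 8976) = 28435 + 656898 = 685333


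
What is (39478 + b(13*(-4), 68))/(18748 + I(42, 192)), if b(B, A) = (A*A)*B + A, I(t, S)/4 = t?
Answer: -100451/9458 ≈ -10.621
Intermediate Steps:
I(t, S) = 4*t
b(B, A) = A + B*A² (b(B, A) = A²*B + A = B*A² + A = A + B*A²)
(39478 + b(13*(-4), 68))/(18748 + I(42, 192)) = (39478 + 68*(1 + 68*(13*(-4))))/(18748 + 4*42) = (39478 + 68*(1 + 68*(-52)))/(18748 + 168) = (39478 + 68*(1 - 3536))/18916 = (39478 + 68*(-3535))*(1/18916) = (39478 - 240380)*(1/18916) = -200902*1/18916 = -100451/9458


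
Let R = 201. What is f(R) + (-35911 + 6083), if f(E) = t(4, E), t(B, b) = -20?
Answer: -29848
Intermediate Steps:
f(E) = -20
f(R) + (-35911 + 6083) = -20 + (-35911 + 6083) = -20 - 29828 = -29848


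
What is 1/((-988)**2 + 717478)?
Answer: 1/1693622 ≈ 5.9045e-7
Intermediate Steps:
1/((-988)**2 + 717478) = 1/(976144 + 717478) = 1/1693622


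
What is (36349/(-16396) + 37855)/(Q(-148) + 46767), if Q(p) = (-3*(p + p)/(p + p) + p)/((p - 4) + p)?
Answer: 46547567325/57509998849 ≈ 0.80938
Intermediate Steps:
Q(p) = (-3 + p)/(-4 + 2*p) (Q(p) = (-3*2*p/(2*p) + p)/((-4 + p) + p) = (-3*2*p*1/(2*p) + p)/(-4 + 2*p) = (-3*1 + p)/(-4 + 2*p) = (-3 + p)/(-4 + 2*p))
(36349/(-16396) + 37855)/(Q(-148) + 46767) = (36349/(-16396) + 37855)/((-3 - 148)/(2*(-2 - 148)) + 46767) = (36349*(-1/16396) + 37855)/((½)*(-151)/(-150) + 46767) = (-36349/16396 + 37855)/((½)*(-1/150)*(-151) + 46767) = 620634231/(16396*(151/300 + 46767)) = 620634231/(16396*(14030251/300)) = (620634231/16396)*(300/14030251) = 46547567325/57509998849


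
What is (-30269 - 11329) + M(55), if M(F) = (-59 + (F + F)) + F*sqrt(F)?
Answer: -41547 + 55*sqrt(55) ≈ -41139.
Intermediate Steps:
M(F) = -59 + F**(3/2) + 2*F (M(F) = (-59 + 2*F) + F**(3/2) = -59 + F**(3/2) + 2*F)
(-30269 - 11329) + M(55) = (-30269 - 11329) + (-59 + 55**(3/2) + 2*55) = -41598 + (-59 + 55*sqrt(55) + 110) = -41598 + (51 + 55*sqrt(55)) = -41547 + 55*sqrt(55)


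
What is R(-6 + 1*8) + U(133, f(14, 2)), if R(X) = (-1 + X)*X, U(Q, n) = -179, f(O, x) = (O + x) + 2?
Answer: -177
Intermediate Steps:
f(O, x) = 2 + O + x
R(X) = X*(-1 + X)
R(-6 + 1*8) + U(133, f(14, 2)) = (-6 + 1*8)*(-1 + (-6 + 1*8)) - 179 = (-6 + 8)*(-1 + (-6 + 8)) - 179 = 2*(-1 + 2) - 179 = 2*1 - 179 = 2 - 179 = -177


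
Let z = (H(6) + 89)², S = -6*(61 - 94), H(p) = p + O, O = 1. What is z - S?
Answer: 9018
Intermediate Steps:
H(p) = 1 + p (H(p) = p + 1 = 1 + p)
S = 198 (S = -6*(-33) = 198)
z = 9216 (z = ((1 + 6) + 89)² = (7 + 89)² = 96² = 9216)
z - S = 9216 - 1*198 = 9216 - 198 = 9018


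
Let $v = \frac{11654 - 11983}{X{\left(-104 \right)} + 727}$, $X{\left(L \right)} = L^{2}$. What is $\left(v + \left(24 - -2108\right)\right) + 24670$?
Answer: $\frac{44196451}{1649} \approx 26802.0$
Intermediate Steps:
$v = - \frac{47}{1649}$ ($v = \frac{11654 - 11983}{\left(-104\right)^{2} + 727} = - \frac{329}{10816 + 727} = - \frac{329}{11543} = \left(-329\right) \frac{1}{11543} = - \frac{47}{1649} \approx -0.028502$)
$\left(v + \left(24 - -2108\right)\right) + 24670 = \left(- \frac{47}{1649} + \left(24 - -2108\right)\right) + 24670 = \left(- \frac{47}{1649} + \left(24 + 2108\right)\right) + 24670 = \left(- \frac{47}{1649} + 2132\right) + 24670 = \frac{3515621}{1649} + 24670 = \frac{44196451}{1649}$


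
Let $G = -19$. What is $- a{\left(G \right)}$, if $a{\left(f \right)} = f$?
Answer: $19$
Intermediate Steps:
$- a{\left(G \right)} = \left(-1\right) \left(-19\right) = 19$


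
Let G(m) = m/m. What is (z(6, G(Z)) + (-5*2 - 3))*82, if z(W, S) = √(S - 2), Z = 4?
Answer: -1066 + 82*I ≈ -1066.0 + 82.0*I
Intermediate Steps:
G(m) = 1
z(W, S) = √(-2 + S)
(z(6, G(Z)) + (-5*2 - 3))*82 = (√(-2 + 1) + (-5*2 - 3))*82 = (√(-1) + (-10 - 3))*82 = (I - 13)*82 = (-13 + I)*82 = -1066 + 82*I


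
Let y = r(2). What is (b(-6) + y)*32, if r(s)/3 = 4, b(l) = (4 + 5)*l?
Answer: -1344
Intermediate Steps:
b(l) = 9*l
r(s) = 12 (r(s) = 3*4 = 12)
y = 12
(b(-6) + y)*32 = (9*(-6) + 12)*32 = (-54 + 12)*32 = -42*32 = -1344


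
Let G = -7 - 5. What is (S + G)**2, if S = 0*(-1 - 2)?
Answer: 144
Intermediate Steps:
G = -12
S = 0 (S = 0*(-3) = 0)
(S + G)**2 = (0 - 12)**2 = (-12)**2 = 144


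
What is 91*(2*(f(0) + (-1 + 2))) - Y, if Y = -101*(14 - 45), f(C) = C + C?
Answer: -2949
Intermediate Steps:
f(C) = 2*C
Y = 3131 (Y = -101*(-31) = 3131)
91*(2*(f(0) + (-1 + 2))) - Y = 91*(2*(2*0 + (-1 + 2))) - 1*3131 = 91*(2*(0 + 1)) - 3131 = 91*(2*1) - 3131 = 91*2 - 3131 = 182 - 3131 = -2949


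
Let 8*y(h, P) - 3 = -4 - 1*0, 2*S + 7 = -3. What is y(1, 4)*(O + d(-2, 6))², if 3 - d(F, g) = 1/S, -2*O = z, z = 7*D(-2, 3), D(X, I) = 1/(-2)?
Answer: -9801/3200 ≈ -3.0628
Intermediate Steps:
S = -5 (S = -7/2 + (½)*(-3) = -7/2 - 3/2 = -5)
D(X, I) = -½
z = -7/2 (z = 7*(-½) = -7/2 ≈ -3.5000)
O = 7/4 (O = -½*(-7/2) = 7/4 ≈ 1.7500)
y(h, P) = -⅛ (y(h, P) = 3/8 + (-4 - 1*0)/8 = 3/8 + (-4 + 0)/8 = 3/8 + (⅛)*(-4) = 3/8 - ½ = -⅛)
d(F, g) = 16/5 (d(F, g) = 3 - 1/(-5) = 3 - 1*(-⅕) = 3 + ⅕ = 16/5)
y(1, 4)*(O + d(-2, 6))² = -(7/4 + 16/5)²/8 = -(99/20)²/8 = -⅛*9801/400 = -9801/3200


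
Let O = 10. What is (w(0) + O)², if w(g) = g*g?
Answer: 100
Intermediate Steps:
w(g) = g²
(w(0) + O)² = (0² + 10)² = (0 + 10)² = 10² = 100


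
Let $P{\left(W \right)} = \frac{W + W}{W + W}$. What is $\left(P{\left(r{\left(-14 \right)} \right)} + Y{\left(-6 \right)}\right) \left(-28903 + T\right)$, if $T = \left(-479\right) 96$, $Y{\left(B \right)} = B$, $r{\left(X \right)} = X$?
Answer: $374435$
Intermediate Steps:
$T = -45984$
$P{\left(W \right)} = 1$ ($P{\left(W \right)} = \frac{2 W}{2 W} = 2 W \frac{1}{2 W} = 1$)
$\left(P{\left(r{\left(-14 \right)} \right)} + Y{\left(-6 \right)}\right) \left(-28903 + T\right) = \left(1 - 6\right) \left(-28903 - 45984\right) = \left(-5\right) \left(-74887\right) = 374435$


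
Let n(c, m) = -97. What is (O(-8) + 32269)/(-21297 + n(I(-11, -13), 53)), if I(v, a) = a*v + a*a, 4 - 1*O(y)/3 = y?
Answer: -32305/21394 ≈ -1.5100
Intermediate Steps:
O(y) = 12 - 3*y
I(v, a) = a**2 + a*v (I(v, a) = a*v + a**2 = a**2 + a*v)
(O(-8) + 32269)/(-21297 + n(I(-11, -13), 53)) = ((12 - 3*(-8)) + 32269)/(-21297 - 97) = ((12 + 24) + 32269)/(-21394) = (36 + 32269)*(-1/21394) = 32305*(-1/21394) = -32305/21394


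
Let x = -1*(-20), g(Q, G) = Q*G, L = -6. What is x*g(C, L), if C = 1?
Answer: -120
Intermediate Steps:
g(Q, G) = G*Q
x = 20
x*g(C, L) = 20*(-6*1) = 20*(-6) = -120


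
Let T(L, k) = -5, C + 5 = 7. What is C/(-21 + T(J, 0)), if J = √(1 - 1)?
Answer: -1/13 ≈ -0.076923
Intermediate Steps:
C = 2 (C = -5 + 7 = 2)
J = 0 (J = √0 = 0)
C/(-21 + T(J, 0)) = 2/(-21 - 5) = 2/(-26) = -1/26*2 = -1/13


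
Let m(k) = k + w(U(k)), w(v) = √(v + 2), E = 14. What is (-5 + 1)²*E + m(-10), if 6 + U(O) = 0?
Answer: 214 + 2*I ≈ 214.0 + 2.0*I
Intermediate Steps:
U(O) = -6 (U(O) = -6 + 0 = -6)
w(v) = √(2 + v)
m(k) = k + 2*I (m(k) = k + √(2 - 6) = k + √(-4) = k + 2*I)
(-5 + 1)²*E + m(-10) = (-5 + 1)²*14 + (-10 + 2*I) = (-4)²*14 + (-10 + 2*I) = 16*14 + (-10 + 2*I) = 224 + (-10 + 2*I) = 214 + 2*I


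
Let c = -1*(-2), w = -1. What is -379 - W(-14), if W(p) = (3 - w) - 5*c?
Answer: -373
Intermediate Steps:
c = 2
W(p) = -6 (W(p) = (3 - 1*(-1)) - 5*2 = (3 + 1) - 10 = 4 - 10 = -6)
-379 - W(-14) = -379 - 1*(-6) = -379 + 6 = -373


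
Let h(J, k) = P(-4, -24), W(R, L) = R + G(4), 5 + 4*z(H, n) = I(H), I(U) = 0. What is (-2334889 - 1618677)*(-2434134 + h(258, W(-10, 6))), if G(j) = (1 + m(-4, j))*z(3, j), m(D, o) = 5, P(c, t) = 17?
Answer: 9623442211222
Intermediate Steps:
z(H, n) = -5/4 (z(H, n) = -5/4 + (¼)*0 = -5/4 + 0 = -5/4)
G(j) = -15/2 (G(j) = (1 + 5)*(-5/4) = 6*(-5/4) = -15/2)
W(R, L) = -15/2 + R (W(R, L) = R - 15/2 = -15/2 + R)
h(J, k) = 17
(-2334889 - 1618677)*(-2434134 + h(258, W(-10, 6))) = (-2334889 - 1618677)*(-2434134 + 17) = -3953566*(-2434117) = 9623442211222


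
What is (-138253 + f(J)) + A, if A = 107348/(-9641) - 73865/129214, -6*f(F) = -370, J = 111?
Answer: -516500210774687/3737256522 ≈ -1.3820e+5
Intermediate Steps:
f(F) = 185/3 (f(F) = -⅙*(-370) = 185/3)
A = -14582996937/1245752174 (A = 107348*(-1/9641) - 73865*1/129214 = -107348/9641 - 73865/129214 = -14582996937/1245752174 ≈ -11.706)
(-138253 + f(J)) + A = (-138253 + 185/3) - 14582996937/1245752174 = -414574/3 - 14582996937/1245752174 = -516500210774687/3737256522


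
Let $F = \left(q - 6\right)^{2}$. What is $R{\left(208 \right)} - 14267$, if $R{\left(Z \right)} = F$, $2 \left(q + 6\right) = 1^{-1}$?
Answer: $- \frac{56539}{4} \approx -14135.0$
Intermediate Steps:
$q = - \frac{11}{2}$ ($q = -6 + \frac{1}{2 \cdot 1} = -6 + \frac{1}{2} \cdot 1 = -6 + \frac{1}{2} = - \frac{11}{2} \approx -5.5$)
$F = \frac{529}{4}$ ($F = \left(- \frac{11}{2} - 6\right)^{2} = \left(- \frac{23}{2}\right)^{2} = \frac{529}{4} \approx 132.25$)
$R{\left(Z \right)} = \frac{529}{4}$
$R{\left(208 \right)} - 14267 = \frac{529}{4} - 14267 = - \frac{56539}{4}$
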